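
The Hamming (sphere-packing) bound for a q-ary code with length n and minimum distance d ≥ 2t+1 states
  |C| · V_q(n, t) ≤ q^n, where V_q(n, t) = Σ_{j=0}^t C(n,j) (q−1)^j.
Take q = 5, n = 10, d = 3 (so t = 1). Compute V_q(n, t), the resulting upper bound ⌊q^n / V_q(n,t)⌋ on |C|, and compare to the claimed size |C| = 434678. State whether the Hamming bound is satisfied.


V_q(n, t) = 41, q^n = 9765625, Hamming bound = 238185, |C| = 434678 > bound (violated).

Step 1: Compute V_q(n, t) = Σ_{j=0}^1 C(n, j) (q−1)^j.
  j = 0: C(10,0)·(4)^0 = 1·1 = 1.
  j = 1: C(10,1)·(4)^1 = 10·4 = 40.
  V_q(n, t) = 1 + 40 = 41.
Step 2: q^n = 5^10 = 9765625.
Step 3: Hamming bound ⌊q^n / V_q(n,t)⌋ = ⌊9765625/41⌋ = 238185.
Step 4: Compare |C| = 434678 to 238185: violated.
The claimed |C| lies above the Hamming bound, so no 5-ary code of length 10 with d ≥ 3 can have 434678 codewords.


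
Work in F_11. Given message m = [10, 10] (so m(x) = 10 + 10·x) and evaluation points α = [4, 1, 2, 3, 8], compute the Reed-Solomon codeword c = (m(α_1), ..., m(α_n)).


c = [6, 9, 8, 7, 2]

Message polynomial: m(x) = 10 + 10·x (mod 11).
For each evaluation point α_i, compute m(α_i) mod 11:
  α_1 = 4: Horner steps 10 → 6, so m(4) = 6.
  α_2 = 1: Horner steps 10 → 9, so m(1) = 9.
  α_3 = 2: Horner steps 10 → 8, so m(2) = 8.
  α_4 = 3: Horner steps 10 → 7, so m(3) = 7.
  α_5 = 8: Horner steps 10 → 2, so m(8) = 2.
Codeword c = [6, 9, 8, 7, 2] ∈ F_11^5.


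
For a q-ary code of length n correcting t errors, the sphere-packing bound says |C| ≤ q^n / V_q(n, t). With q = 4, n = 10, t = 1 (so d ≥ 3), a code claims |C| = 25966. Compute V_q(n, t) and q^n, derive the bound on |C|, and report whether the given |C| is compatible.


V_q(n, t) = 31, q^n = 1048576, Hamming bound = 33825, |C| = 25966 ≤ bound (satisfied).

Step 1: Compute V_q(n, t) = Σ_{j=0}^1 C(n, j) (q−1)^j.
  j = 0: C(10,0)·(3)^0 = 1·1 = 1.
  j = 1: C(10,1)·(3)^1 = 10·3 = 30.
  V_q(n, t) = 1 + 30 = 31.
Step 2: q^n = 4^10 = 1048576.
Step 3: Hamming bound ⌊q^n / V_q(n,t)⌋ = ⌊1048576/31⌋ = 33825.
Step 4: Compare |C| = 25966 to 33825: satisfied.
The claimed |C| lies below the Hamming bound.


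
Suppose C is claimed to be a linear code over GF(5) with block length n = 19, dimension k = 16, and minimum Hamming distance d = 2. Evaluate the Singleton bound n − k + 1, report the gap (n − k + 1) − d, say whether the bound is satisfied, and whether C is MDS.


Singleton RHS = n − k + 1 = 4, slack = 2, bound satisfied, not MDS.

Singleton bound: d ≤ n − k + 1.
Here n = 19, k = 16, so n − k + 1 = 4.
Given d = 2, check d ≤ 4: YES.
Slack = (n − k + 1) − d = 2.
The code is NOT MDS (slack = 2 > 0).
Description: the claimed parameters are [19, 16, 2]_5; such a code would be non-MDS.


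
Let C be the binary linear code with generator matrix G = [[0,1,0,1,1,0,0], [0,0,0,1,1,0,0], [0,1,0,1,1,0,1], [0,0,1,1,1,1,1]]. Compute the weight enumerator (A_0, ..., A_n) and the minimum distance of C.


Weight distribution: A_0 = 1, A_1 = 2, A_2 = 3, A_3 = 4, A_4 = 3, A_5 = 2, A_6 = 1. Minimum distance d = 1.

Enumerate all 2^4 = 16 messages m ∈ F_2^4.
For each, compute codeword c = mG in F_2^7, then tally its weight.
  m = 0000 → c = 0000000, weight = 0.
  m = 1000 → c = 0101100, weight = 3.
  m = 0100 → c = 0001100, weight = 2.
  m = 1100 → c = 0100000, weight = 1.
  m = 0010 → c = 0101101, weight = 4.
  m = 1010 → c = 0000001, weight = 1.
  m = 0110 → c = 0100001, weight = 2.
  m = 1110 → c = 0001101, weight = 3.
  m = 0001 → c = 0011111, weight = 5.
  m = 1001 → c = 0110011, weight = 4.
  m = 0101 → c = 0010011, weight = 3.
  m = 1101 → c = 0111111, weight = 6.
  m = 0011 → c = 0110010, weight = 3.
  m = 1011 → c = 0011110, weight = 4.
  m = 0111 → c = 0111110, weight = 5.
  m = 1111 → c = 0010010, weight = 2.
Tally weights:
  weight 0: 1 codewords.
  weight 1: 2 codewords.
  weight 2: 3 codewords.
  weight 3: 4 codewords.
  weight 4: 3 codewords.
  weight 5: 2 codewords.
  weight 6: 1 codewords.
Minimum distance d = smallest w > 0 with A_w > 0 = 1.
Sanity: Σ A_w = 16 = 2^4 = 16 ✓.


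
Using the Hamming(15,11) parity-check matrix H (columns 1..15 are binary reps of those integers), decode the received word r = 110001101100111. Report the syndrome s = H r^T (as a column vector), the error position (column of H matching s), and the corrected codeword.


s = (1, 1, 0, 1)^T, error position = 13, corrected codeword c = 110001101100011

Compute s = H r^T mod 2 one row at a time:
  s_1 = 0 + 1 + 1 + 0 + 0 + 1 + 1 + 1 = 5 ≡ 1 (mod 2).
  s_2 = 0 + 0 + 1 + 1 + 0 + 1 + 1 + 1 = 5 ≡ 1 (mod 2).
  s_3 = 1 + 0 + 1 + 1 + 1 + 0 + 1 + 1 = 6 ≡ 0 (mod 2).
  s_4 = 1 + 0 + 0 + 1 + 1 + 0 + 1 + 1 = 5 ≡ 1 (mod 2).
s = (1, 1, 0, 1)^T — this equals column 13 of H (binary 1101), so error is at position 13.
Correct: flip bit 13 of r = 110001101100111 to get c = 110001101100011.


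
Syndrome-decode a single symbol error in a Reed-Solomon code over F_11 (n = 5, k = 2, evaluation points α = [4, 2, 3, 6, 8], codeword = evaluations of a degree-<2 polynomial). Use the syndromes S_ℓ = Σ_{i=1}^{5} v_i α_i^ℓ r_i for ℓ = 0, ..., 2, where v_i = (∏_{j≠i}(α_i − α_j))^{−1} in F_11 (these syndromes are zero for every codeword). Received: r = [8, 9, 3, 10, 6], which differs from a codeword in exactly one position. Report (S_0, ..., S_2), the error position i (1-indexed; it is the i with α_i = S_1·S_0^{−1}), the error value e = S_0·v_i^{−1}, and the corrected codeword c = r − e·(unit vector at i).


S = (2, 1, 6), error at position 4, error magnitude e = 3, c = [8, 9, 3, 7, 6].

Step 1: column multipliers v_i = (∏_{j≠i}(α_i − α_j))^{−1} mod 11.
  i = 1 (α = 4): (4−2)(4−3)(4−6)(4−8) = 2·1·(−2)·(−4) = 16 ≡ 5, so v_1 = 5^{−1} = 9 (mod 11).
  i = 2 (α = 2): (2−4)(2−3)(2−6)(2−8) = (−2)·(−1)·(−4)·(−6) = 48 ≡ 4, so v_2 = 4^{−1} = 3 (mod 11).
  i = 3 (α = 3): (3−4)(3−2)(3−6)(3−8) = (−1)·1·(−3)·(−5) = −15 ≡ 7, so v_3 = 7^{−1} = 8 (mod 11).
  i = 4 (α = 6): (6−4)(6−2)(6−3)(6−8) = 2·4·3·(−2) = −48 ≡ 7, so v_4 = 7^{−1} = 8 (mod 11).
  i = 5 (α = 8): (8−4)(8−2)(8−3)(8−6) = 4·6·5·2 = 240 ≡ 9, so v_5 = 9^{−1} = 5 (mod 11).
  v = [9, 3, 8, 8, 5].
Step 2: syndromes of r = [8, 9, 3, 10, 6] (all sums mod 11).
  S_0 = Σ v_i r_i = 9·8 + 3·9 + 8·3 + 8·10 + 5·6 = 233 ≡ 2.
  S_1 = Σ v_i α_i r_i = 9·4·8 + 3·2·9 + 8·3·3 + 8·6·10 + 5·8·6 = 1134 ≡ 1.
  α_i^2 mod 11 = [5, 4, 9, 3, 9].
  S_2 = Σ v_i α_i^2 r_i = 9·5·8 + 3·4·9 + 8·9·3 + 8·3·10 + 5·9·6 = 1194 ≡ 6.
  S = (2, 1, 6) ≠ 0, so r is not a codeword (an error is present).
Step 3: locate the error. For a single error e at position i, S_ℓ = v_i·e·α_i^ℓ, so α_err = S_1/S_0.
  S_0^{−1} = 2^{−1} = 6 (mod 11), so α_err = 1·6 = 6 ≡ 6 = α_4. Error position i = 4.
  Consistency check: S_2/S_1 = 6·1 = 6 ≡ 6 = α_err ✓ (single-error assumption holds).
Step 4: error magnitude e = S_0/v_4 = S_0·∏_{j≠4}(α_4 − α_j) = 2·7 = 14 ≡ 3 (mod 11).
Step 5: correct position 4: c_4 = r_4 − e = 10 − 3 ≡ 7 (mod 11). Hence c = [8, 9, 3, 7, 6].
  Check: interpolating c through the α_i gives m(x) = 10 + 5·x (degree < 2) with m(α_i) = c_i for every i, so c is indeed a codeword.


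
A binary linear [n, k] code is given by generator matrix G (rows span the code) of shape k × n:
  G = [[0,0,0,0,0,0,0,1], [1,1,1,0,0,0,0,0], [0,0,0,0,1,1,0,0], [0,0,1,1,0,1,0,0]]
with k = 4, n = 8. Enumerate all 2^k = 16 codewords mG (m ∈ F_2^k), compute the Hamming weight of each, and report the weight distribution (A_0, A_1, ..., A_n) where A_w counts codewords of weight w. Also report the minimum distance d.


Weight distribution: A_0 = 1, A_1 = 1, A_2 = 1, A_3 = 4, A_4 = 5, A_5 = 3, A_6 = 1. Minimum distance d = 1.

Enumerate all 2^4 = 16 messages m ∈ F_2^4.
For each, compute codeword c = mG in F_2^8, then tally its weight.
  m = 0000 → c = 00000000, weight = 0.
  m = 1000 → c = 00000001, weight = 1.
  m = 0100 → c = 11100000, weight = 3.
  m = 1100 → c = 11100001, weight = 4.
  m = 0010 → c = 00001100, weight = 2.
  m = 1010 → c = 00001101, weight = 3.
  m = 0110 → c = 11101100, weight = 5.
  m = 1110 → c = 11101101, weight = 6.
  m = 0001 → c = 00110100, weight = 3.
  m = 1001 → c = 00110101, weight = 4.
  m = 0101 → c = 11010100, weight = 4.
  m = 1101 → c = 11010101, weight = 5.
  m = 0011 → c = 00111000, weight = 3.
  m = 1011 → c = 00111001, weight = 4.
  m = 0111 → c = 11011000, weight = 4.
  m = 1111 → c = 11011001, weight = 5.
Tally weights:
  weight 0: 1 codewords.
  weight 1: 1 codewords.
  weight 2: 1 codewords.
  weight 3: 4 codewords.
  weight 4: 5 codewords.
  weight 5: 3 codewords.
  weight 6: 1 codewords.
Minimum distance d = smallest w > 0 with A_w > 0 = 1.
Sanity: Σ A_w = 16 = 2^4 = 16 ✓.


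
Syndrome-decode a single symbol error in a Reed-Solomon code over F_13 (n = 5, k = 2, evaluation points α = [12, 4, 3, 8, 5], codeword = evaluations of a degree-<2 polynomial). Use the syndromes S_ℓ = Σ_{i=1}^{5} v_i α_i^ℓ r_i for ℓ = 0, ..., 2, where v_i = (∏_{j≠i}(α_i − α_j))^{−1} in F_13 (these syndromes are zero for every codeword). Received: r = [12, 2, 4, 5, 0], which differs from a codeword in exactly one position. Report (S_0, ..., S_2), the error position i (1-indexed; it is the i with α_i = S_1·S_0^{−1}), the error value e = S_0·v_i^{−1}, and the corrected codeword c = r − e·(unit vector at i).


S = (9, 7, 4), error at position 4, error magnitude e = 11, c = [12, 2, 4, 7, 0].

Step 1: column multipliers v_i = (∏_{j≠i}(α_i − α_j))^{−1} mod 13.
  i = 1 (α = 12): (12−4)(12−3)(12−8)(12−5) = 8·9·4·7 = 2016 ≡ 1, so v_1 = 1^{−1} = 1 (mod 13).
  i = 2 (α = 4): (4−12)(4−3)(4−8)(4−5) = (−8)·1·(−4)·(−1) = −32 ≡ 7, so v_2 = 7^{−1} = 2 (mod 13).
  i = 3 (α = 3): (3−12)(3−4)(3−8)(3−5) = (−9)·(−1)·(−5)·(−2) = 90 ≡ 12, so v_3 = 12^{−1} = 12 (mod 13).
  i = 4 (α = 8): (8−12)(8−4)(8−3)(8−5) = (−4)·4·5·3 = −240 ≡ 7, so v_4 = 7^{−1} = 2 (mod 13).
  i = 5 (α = 5): (5−12)(5−4)(5−3)(5−8) = (−7)·1·2·(−3) = 42 ≡ 3, so v_5 = 3^{−1} = 9 (mod 13).
  v = [1, 2, 12, 2, 9].
Step 2: syndromes of r = [12, 2, 4, 5, 0] (all sums mod 13).
  S_0 = Σ v_i r_i = 1·12 + 2·2 + 12·4 + 2·5 + 9·0 = 74 ≡ 9.
  S_1 = Σ v_i α_i r_i = 1·12·12 + 2·4·2 + 12·3·4 + 2·8·5 + 9·5·0 = 384 ≡ 7.
  α_i^2 mod 13 = [1, 3, 9, 12, 12].
  S_2 = Σ v_i α_i^2 r_i = 1·1·12 + 2·3·2 + 12·9·4 + 2·12·5 + 9·12·0 = 576 ≡ 4.
  S = (9, 7, 4) ≠ 0, so r is not a codeword (an error is present).
Step 3: locate the error. For a single error e at position i, S_ℓ = v_i·e·α_i^ℓ, so α_err = S_1/S_0.
  S_0^{−1} = 9^{−1} = 3 (mod 13), so α_err = 7·3 = 21 ≡ 8 = α_4. Error position i = 4.
  Consistency check: S_2/S_1 = 4·2 = 8 ≡ 8 = α_err ✓ (single-error assumption holds).
Step 4: error magnitude e = S_0/v_4 = S_0·∏_{j≠4}(α_4 − α_j) = 9·7 = 63 ≡ 11 (mod 13).
Step 5: correct position 4: c_4 = r_4 − e = 5 − 11 ≡ 7 (mod 13). Hence c = [12, 2, 4, 7, 0].
  Check: interpolating c through the α_i gives m(x) = 10 + 11·x (degree < 2) with m(α_i) = c_i for every i, so c is indeed a codeword.


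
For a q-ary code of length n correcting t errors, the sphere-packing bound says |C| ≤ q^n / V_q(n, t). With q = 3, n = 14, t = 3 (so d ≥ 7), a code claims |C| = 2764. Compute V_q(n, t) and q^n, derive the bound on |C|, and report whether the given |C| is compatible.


V_q(n, t) = 3305, q^n = 4782969, Hamming bound = 1447, |C| = 2764 > bound (violated).

Step 1: Compute V_q(n, t) = Σ_{j=0}^3 C(n, j) (q−1)^j.
  j = 0: C(14,0)·(2)^0 = 1·1 = 1.
  j = 1: C(14,1)·(2)^1 = 14·2 = 28.
  j = 2: C(14,2)·(2)^2 = 91·4 = 364.
  j = 3: C(14,3)·(2)^3 = 364·8 = 2912.
  V_q(n, t) = 1 + 28 + 364 + 2912 = 3305.
Step 2: q^n = 3^14 = 4782969.
Step 3: Hamming bound ⌊q^n / V_q(n,t)⌋ = ⌊4782969/3305⌋ = 1447.
Step 4: Compare |C| = 2764 to 1447: violated.
The claimed |C| lies above the Hamming bound, so no 3-ary code of length 14 with d ≥ 7 can have 2764 codewords.


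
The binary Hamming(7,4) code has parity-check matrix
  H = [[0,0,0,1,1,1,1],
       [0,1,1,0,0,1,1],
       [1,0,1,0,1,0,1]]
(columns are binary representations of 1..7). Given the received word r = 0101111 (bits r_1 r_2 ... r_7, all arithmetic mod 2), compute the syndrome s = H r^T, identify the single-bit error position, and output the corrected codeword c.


s = (0, 1, 0)^T, error position = 2, corrected codeword c = 0001111

Compute s = H r^T mod 2 one row at a time:
  s_1 = 1 + 1 + 1 + 1 = 4 ≡ 0 (mod 2).
  s_2 = 1 + 0 + 1 + 1 = 3 ≡ 1 (mod 2).
  s_3 = 0 + 0 + 1 + 1 = 2 ≡ 0 (mod 2).
s = (0, 1, 0)^T — this equals column 2 of H (binary 010), so error is at position 2.
Correct: flip bit 2 of r = 0101111 to get c = 0001111.


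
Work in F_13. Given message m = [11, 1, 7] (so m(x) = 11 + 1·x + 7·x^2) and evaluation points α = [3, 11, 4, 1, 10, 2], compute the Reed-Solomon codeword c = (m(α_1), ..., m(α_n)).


c = [12, 11, 10, 6, 6, 2]

Message polynomial: m(x) = 11 + 1·x + 7·x^2 (mod 13).
For each evaluation point α_i, compute m(α_i) mod 13:
  α_1 = 3: Horner steps 7 → 9 → 12, so m(3) = 12.
  α_2 = 11: Horner steps 7 → 0 → 11, so m(11) = 11.
  α_3 = 4: Horner steps 7 → 3 → 10, so m(4) = 10.
  α_4 = 1: Horner steps 7 → 8 → 6, so m(1) = 6.
  α_5 = 10: Horner steps 7 → 6 → 6, so m(10) = 6.
  α_6 = 2: Horner steps 7 → 2 → 2, so m(2) = 2.
Codeword c = [12, 11, 10, 6, 6, 2] ∈ F_13^6.


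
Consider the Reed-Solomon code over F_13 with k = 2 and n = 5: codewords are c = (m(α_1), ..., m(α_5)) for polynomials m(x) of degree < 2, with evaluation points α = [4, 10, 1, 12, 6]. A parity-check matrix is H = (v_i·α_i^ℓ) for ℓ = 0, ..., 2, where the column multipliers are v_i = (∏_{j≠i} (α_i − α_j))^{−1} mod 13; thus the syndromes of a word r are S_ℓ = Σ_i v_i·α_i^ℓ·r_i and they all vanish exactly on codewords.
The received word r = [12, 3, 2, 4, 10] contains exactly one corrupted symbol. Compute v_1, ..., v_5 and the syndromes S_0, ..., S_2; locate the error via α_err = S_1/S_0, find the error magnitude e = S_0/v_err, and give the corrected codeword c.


S = (1, 10, 9), error at position 2, error magnitude e = 10, c = [12, 6, 2, 4, 10].

Step 1: column multipliers v_i = (∏_{j≠i}(α_i − α_j))^{−1} mod 13.
  i = 1 (α = 4): (4−10)(4−1)(4−12)(4−6) = (−6)·3·(−8)·(−2) = −288 ≡ 11, so v_1 = 11^{−1} = 6 (mod 13).
  i = 2 (α = 10): (10−4)(10−1)(10−12)(10−6) = 6·9·(−2)·4 = −432 ≡ 10, so v_2 = 10^{−1} = 4 (mod 13).
  i = 3 (α = 1): (1−4)(1−10)(1−12)(1−6) = (−3)·(−9)·(−11)·(−5) = 1485 ≡ 3, so v_3 = 3^{−1} = 9 (mod 13).
  i = 4 (α = 12): (12−4)(12−10)(12−1)(12−6) = 8·2·11·6 = 1056 ≡ 3, so v_4 = 3^{−1} = 9 (mod 13).
  i = 5 (α = 6): (6−4)(6−10)(6−1)(6−12) = 2·(−4)·5·(−6) = 240 ≡ 6, so v_5 = 6^{−1} = 11 (mod 13).
  v = [6, 4, 9, 9, 11].
Step 2: syndromes of r = [12, 3, 2, 4, 10] (all sums mod 13).
  S_0 = Σ v_i r_i = 6·12 + 4·3 + 9·2 + 9·4 + 11·10 = 248 ≡ 1.
  S_1 = Σ v_i α_i r_i = 6·4·12 + 4·10·3 + 9·1·2 + 9·12·4 + 11·6·10 = 1518 ≡ 10.
  α_i^2 mod 13 = [3, 9, 1, 1, 10].
  S_2 = Σ v_i α_i^2 r_i = 6·3·12 + 4·9·3 + 9·1·2 + 9·1·4 + 11·10·10 = 1478 ≡ 9.
  S = (1, 10, 9) ≠ 0, so r is not a codeword (an error is present).
Step 3: locate the error. For a single error e at position i, S_ℓ = v_i·e·α_i^ℓ, so α_err = S_1/S_0.
  S_0^{−1} = 1^{−1} = 1 (mod 13), so α_err = 10·1 = 10 ≡ 10 = α_2. Error position i = 2.
  Consistency check: S_2/S_1 = 9·4 = 36 ≡ 10 = α_err ✓ (single-error assumption holds).
Step 4: error magnitude e = S_0/v_2 = S_0·∏_{j≠2}(α_2 − α_j) = 1·10 = 10 ≡ 10 (mod 13).
Step 5: correct position 2: c_2 = r_2 − e = 3 − 10 ≡ 6 (mod 13). Hence c = [12, 6, 2, 4, 10].
  Check: interpolating c through the α_i gives m(x) = 3 + 12·x (degree < 2) with m(α_i) = c_i for every i, so c is indeed a codeword.


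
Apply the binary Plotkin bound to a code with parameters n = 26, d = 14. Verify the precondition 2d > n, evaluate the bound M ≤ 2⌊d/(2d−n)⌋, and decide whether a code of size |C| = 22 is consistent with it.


Plotkin bound M ≤ 14; given |C| = 22 > bound (violated).

Check applicability: 2d = 28, n = 26.
2d − n = 2 > 0, so Plotkin applies.
Compute d/(2d−n) = 14/2 ≈ 7.0000.
⌊d/(2d−n)⌋ = 7.
Plotkin bound: M ≤ 2·7 = 14.
Given |C| = 22, check: VIOLATED.
This |C| is above the Plotkin bound, so no binary code with n = 26, d = 14 and 22 codewords exists.


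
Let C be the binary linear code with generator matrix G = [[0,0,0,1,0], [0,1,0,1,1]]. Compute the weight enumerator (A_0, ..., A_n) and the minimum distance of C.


Weight distribution: A_0 = 1, A_1 = 1, A_2 = 1, A_3 = 1. Minimum distance d = 1.

Enumerate all 2^2 = 4 messages m ∈ F_2^2.
For each, compute codeword c = mG in F_2^5, then tally its weight.
  m = 00 → c = 00000, weight = 0.
  m = 10 → c = 00010, weight = 1.
  m = 01 → c = 01011, weight = 3.
  m = 11 → c = 01001, weight = 2.
Tally weights:
  weight 0: 1 codewords.
  weight 1: 1 codewords.
  weight 2: 1 codewords.
  weight 3: 1 codewords.
Minimum distance d = smallest w > 0 with A_w > 0 = 1.
Sanity: Σ A_w = 4 = 2^2 = 4 ✓.


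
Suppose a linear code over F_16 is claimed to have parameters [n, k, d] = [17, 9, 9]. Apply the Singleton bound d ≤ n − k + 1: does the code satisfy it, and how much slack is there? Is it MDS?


Singleton RHS = n − k + 1 = 9, slack = 0, bound satisfied, MDS.

Singleton bound: d ≤ n − k + 1.
Here n = 17, k = 9, so n − k + 1 = 9.
Given d = 9, check d ≤ 9: YES.
Slack = (n − k + 1) − d = 0.
The code is MDS (slack = 0).
Description: the claimed parameters are [17, 9, 9]_16; such a code would be MDS (meets Singleton bound).


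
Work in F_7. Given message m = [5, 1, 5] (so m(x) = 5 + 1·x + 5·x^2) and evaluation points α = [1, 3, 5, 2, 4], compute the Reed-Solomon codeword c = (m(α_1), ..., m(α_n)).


c = [4, 4, 2, 6, 5]

Message polynomial: m(x) = 5 + 1·x + 5·x^2 (mod 7).
For each evaluation point α_i, compute m(α_i) mod 7:
  α_1 = 1: Horner steps 5 → 6 → 4, so m(1) = 4.
  α_2 = 3: Horner steps 5 → 2 → 4, so m(3) = 4.
  α_3 = 5: Horner steps 5 → 5 → 2, so m(5) = 2.
  α_4 = 2: Horner steps 5 → 4 → 6, so m(2) = 6.
  α_5 = 4: Horner steps 5 → 0 → 5, so m(4) = 5.
Codeword c = [4, 4, 2, 6, 5] ∈ F_7^5.


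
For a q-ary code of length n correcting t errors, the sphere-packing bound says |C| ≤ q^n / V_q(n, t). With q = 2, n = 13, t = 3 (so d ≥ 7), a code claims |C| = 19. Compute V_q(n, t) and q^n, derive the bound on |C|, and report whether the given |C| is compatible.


V_q(n, t) = 378, q^n = 8192, Hamming bound = 21, |C| = 19 ≤ bound (satisfied).

Step 1: Compute V_q(n, t) = Σ_{j=0}^3 C(n, j) (q−1)^j.
  j = 0: C(13,0)·(1)^0 = 1·1 = 1.
  j = 1: C(13,1)·(1)^1 = 13·1 = 13.
  j = 2: C(13,2)·(1)^2 = 78·1 = 78.
  j = 3: C(13,3)·(1)^3 = 286·1 = 286.
  V_q(n, t) = 1 + 13 + 78 + 286 = 378.
Step 2: q^n = 2^13 = 8192.
Step 3: Hamming bound ⌊q^n / V_q(n,t)⌋ = ⌊8192/378⌋ = 21.
Step 4: Compare |C| = 19 to 21: satisfied.
The claimed |C| lies below the Hamming bound.


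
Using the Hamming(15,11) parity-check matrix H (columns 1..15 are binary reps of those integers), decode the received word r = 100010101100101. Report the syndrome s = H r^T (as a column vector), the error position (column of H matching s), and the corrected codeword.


s = (0, 0, 1, 0)^T, error position = 2, corrected codeword c = 110010101100101

Compute s = H r^T mod 2 one row at a time:
  s_1 = 0 + 1 + 1 + 0 + 0 + 1 + 0 + 1 = 4 ≡ 0 (mod 2).
  s_2 = 0 + 1 + 0 + 1 + 0 + 1 + 0 + 1 = 4 ≡ 0 (mod 2).
  s_3 = 0 + 0 + 0 + 1 + 1 + 0 + 0 + 1 = 3 ≡ 1 (mod 2).
  s_4 = 1 + 0 + 1 + 1 + 1 + 0 + 1 + 1 = 6 ≡ 0 (mod 2).
s = (0, 0, 1, 0)^T — this equals column 2 of H (binary 0010), so error is at position 2.
Correct: flip bit 2 of r = 100010101100101 to get c = 110010101100101.


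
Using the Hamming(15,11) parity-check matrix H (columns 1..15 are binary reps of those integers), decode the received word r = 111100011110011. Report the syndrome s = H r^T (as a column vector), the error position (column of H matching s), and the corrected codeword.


s = (0, 1, 0, 1)^T, error position = 5, corrected codeword c = 111110011110011

Compute s = H r^T mod 2 one row at a time:
  s_1 = 1 + 1 + 1 + 1 + 0 + 0 + 1 + 1 = 6 ≡ 0 (mod 2).
  s_2 = 1 + 0 + 0 + 0 + 0 + 0 + 1 + 1 = 3 ≡ 1 (mod 2).
  s_3 = 1 + 1 + 0 + 0 + 1 + 1 + 1 + 1 = 6 ≡ 0 (mod 2).
  s_4 = 1 + 1 + 0 + 0 + 1 + 1 + 0 + 1 = 5 ≡ 1 (mod 2).
s = (0, 1, 0, 1)^T — this equals column 5 of H (binary 0101), so error is at position 5.
Correct: flip bit 5 of r = 111100011110011 to get c = 111110011110011.


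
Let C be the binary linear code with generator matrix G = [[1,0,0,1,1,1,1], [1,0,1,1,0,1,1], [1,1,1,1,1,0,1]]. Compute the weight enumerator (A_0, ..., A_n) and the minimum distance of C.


Weight distribution: A_0 = 1, A_2 = 1, A_3 = 2, A_4 = 1, A_5 = 2, A_6 = 1. Minimum distance d = 2.

Enumerate all 2^3 = 8 messages m ∈ F_2^3.
For each, compute codeword c = mG in F_2^7, then tally its weight.
  m = 000 → c = 0000000, weight = 0.
  m = 100 → c = 1001111, weight = 5.
  m = 010 → c = 1011011, weight = 5.
  m = 110 → c = 0010100, weight = 2.
  m = 001 → c = 1111101, weight = 6.
  m = 101 → c = 0110010, weight = 3.
  m = 011 → c = 0100110, weight = 3.
  m = 111 → c = 1101001, weight = 4.
Tally weights:
  weight 0: 1 codewords.
  weight 2: 1 codewords.
  weight 3: 2 codewords.
  weight 4: 1 codewords.
  weight 5: 2 codewords.
  weight 6: 1 codewords.
Minimum distance d = smallest w > 0 with A_w > 0 = 2.
Sanity: Σ A_w = 8 = 2^3 = 8 ✓.


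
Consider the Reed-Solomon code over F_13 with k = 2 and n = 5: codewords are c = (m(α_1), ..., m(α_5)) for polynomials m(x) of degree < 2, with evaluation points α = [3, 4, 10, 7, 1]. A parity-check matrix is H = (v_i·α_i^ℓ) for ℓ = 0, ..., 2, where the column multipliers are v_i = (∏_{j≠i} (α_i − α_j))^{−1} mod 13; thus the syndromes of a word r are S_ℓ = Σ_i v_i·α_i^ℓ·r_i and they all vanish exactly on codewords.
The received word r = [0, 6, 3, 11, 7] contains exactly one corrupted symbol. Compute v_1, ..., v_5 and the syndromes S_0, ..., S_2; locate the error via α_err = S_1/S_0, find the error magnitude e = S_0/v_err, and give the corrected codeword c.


S = (7, 7, 7), error at position 5, error magnitude e = 6, c = [0, 6, 3, 11, 1].

Step 1: column multipliers v_i = (∏_{j≠i}(α_i − α_j))^{−1} mod 13.
  i = 1 (α = 3): (3−4)(3−10)(3−7)(3−1) = (−1)·(−7)·(−4)·2 = −56 ≡ 9, so v_1 = 9^{−1} = 3 (mod 13).
  i = 2 (α = 4): (4−3)(4−10)(4−7)(4−1) = 1·(−6)·(−3)·3 = 54 ≡ 2, so v_2 = 2^{−1} = 7 (mod 13).
  i = 3 (α = 10): (10−3)(10−4)(10−7)(10−1) = 7·6·3·9 = 1134 ≡ 3, so v_3 = 3^{−1} = 9 (mod 13).
  i = 4 (α = 7): (7−3)(7−4)(7−10)(7−1) = 4·3·(−3)·6 = −216 ≡ 5, so v_4 = 5^{−1} = 8 (mod 13).
  i = 5 (α = 1): (1−3)(1−4)(1−10)(1−7) = (−2)·(−3)·(−9)·(−6) = 324 ≡ 12, so v_5 = 12^{−1} = 12 (mod 13).
  v = [3, 7, 9, 8, 12].
Step 2: syndromes of r = [0, 6, 3, 11, 7] (all sums mod 13).
  S_0 = Σ v_i r_i = 3·0 + 7·6 + 9·3 + 8·11 + 12·7 = 241 ≡ 7.
  S_1 = Σ v_i α_i r_i = 3·3·0 + 7·4·6 + 9·10·3 + 8·7·11 + 12·1·7 = 1138 ≡ 7.
  α_i^2 mod 13 = [9, 3, 9, 10, 1].
  S_2 = Σ v_i α_i^2 r_i = 3·9·0 + 7·3·6 + 9·9·3 + 8·10·11 + 12·1·7 = 1333 ≡ 7.
  S = (7, 7, 7) ≠ 0, so r is not a codeword (an error is present).
Step 3: locate the error. For a single error e at position i, S_ℓ = v_i·e·α_i^ℓ, so α_err = S_1/S_0.
  S_0^{−1} = 7^{−1} = 2 (mod 13), so α_err = 7·2 = 14 ≡ 1 = α_5. Error position i = 5.
  Consistency check: S_2/S_1 = 7·2 = 14 ≡ 1 = α_err ✓ (single-error assumption holds).
Step 4: error magnitude e = S_0/v_5 = S_0·∏_{j≠5}(α_5 − α_j) = 7·12 = 84 ≡ 6 (mod 13).
Step 5: correct position 5: c_5 = r_5 − e = 7 − 6 ≡ 1 (mod 13). Hence c = [0, 6, 3, 11, 1].
  Check: interpolating c through the α_i gives m(x) = 8 + 6·x (degree < 2) with m(α_i) = c_i for every i, so c is indeed a codeword.


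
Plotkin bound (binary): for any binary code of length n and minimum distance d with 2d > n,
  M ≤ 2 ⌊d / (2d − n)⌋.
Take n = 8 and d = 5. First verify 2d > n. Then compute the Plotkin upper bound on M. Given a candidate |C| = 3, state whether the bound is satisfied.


Plotkin bound M ≤ 4; given |C| = 3 ≤ bound (satisfied).

Check applicability: 2d = 10, n = 8.
2d − n = 2 > 0, so Plotkin applies.
Compute d/(2d−n) = 5/2 ≈ 2.5000.
⌊d/(2d−n)⌋ = 2.
Plotkin bound: M ≤ 2·2 = 4.
Given |C| = 3, check: satisfied.
This |C| is below the Plotkin bound.


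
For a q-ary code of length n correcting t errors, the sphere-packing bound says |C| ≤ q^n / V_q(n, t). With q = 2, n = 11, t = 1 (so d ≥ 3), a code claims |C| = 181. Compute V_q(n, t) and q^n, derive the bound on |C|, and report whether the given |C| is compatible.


V_q(n, t) = 12, q^n = 2048, Hamming bound = 170, |C| = 181 > bound (violated).

Step 1: Compute V_q(n, t) = Σ_{j=0}^1 C(n, j) (q−1)^j.
  j = 0: C(11,0)·(1)^0 = 1·1 = 1.
  j = 1: C(11,1)·(1)^1 = 11·1 = 11.
  V_q(n, t) = 1 + 11 = 12.
Step 2: q^n = 2^11 = 2048.
Step 3: Hamming bound ⌊q^n / V_q(n,t)⌋ = ⌊2048/12⌋ = 170.
Step 4: Compare |C| = 181 to 170: violated.
The claimed |C| lies above the Hamming bound, so no 2-ary code of length 11 with d ≥ 3 can have 181 codewords.


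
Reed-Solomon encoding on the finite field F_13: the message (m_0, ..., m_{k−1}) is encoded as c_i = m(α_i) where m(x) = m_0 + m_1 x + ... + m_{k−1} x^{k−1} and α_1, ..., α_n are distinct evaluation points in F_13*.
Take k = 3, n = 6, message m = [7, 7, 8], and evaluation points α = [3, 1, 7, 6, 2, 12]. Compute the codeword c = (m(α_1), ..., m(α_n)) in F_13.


c = [9, 9, 6, 12, 1, 8]

Message polynomial: m(x) = 7 + 7·x + 8·x^2 (mod 13).
For each evaluation point α_i, compute m(α_i) mod 13:
  α_1 = 3: Horner steps 8 → 5 → 9, so m(3) = 9.
  α_2 = 1: Horner steps 8 → 2 → 9, so m(1) = 9.
  α_3 = 7: Horner steps 8 → 11 → 6, so m(7) = 6.
  α_4 = 6: Horner steps 8 → 3 → 12, so m(6) = 12.
  α_5 = 2: Horner steps 8 → 10 → 1, so m(2) = 1.
  α_6 = 12: Horner steps 8 → 12 → 8, so m(12) = 8.
Codeword c = [9, 9, 6, 12, 1, 8] ∈ F_13^6.


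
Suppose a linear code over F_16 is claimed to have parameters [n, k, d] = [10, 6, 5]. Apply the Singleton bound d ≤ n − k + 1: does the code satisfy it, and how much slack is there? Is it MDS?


Singleton RHS = n − k + 1 = 5, slack = 0, bound satisfied, MDS.

Singleton bound: d ≤ n − k + 1.
Here n = 10, k = 6, so n − k + 1 = 5.
Given d = 5, check d ≤ 5: YES.
Slack = (n − k + 1) − d = 0.
The code is MDS (slack = 0).
Description: the claimed parameters are [10, 6, 5]_16; such a code would be MDS (meets Singleton bound).


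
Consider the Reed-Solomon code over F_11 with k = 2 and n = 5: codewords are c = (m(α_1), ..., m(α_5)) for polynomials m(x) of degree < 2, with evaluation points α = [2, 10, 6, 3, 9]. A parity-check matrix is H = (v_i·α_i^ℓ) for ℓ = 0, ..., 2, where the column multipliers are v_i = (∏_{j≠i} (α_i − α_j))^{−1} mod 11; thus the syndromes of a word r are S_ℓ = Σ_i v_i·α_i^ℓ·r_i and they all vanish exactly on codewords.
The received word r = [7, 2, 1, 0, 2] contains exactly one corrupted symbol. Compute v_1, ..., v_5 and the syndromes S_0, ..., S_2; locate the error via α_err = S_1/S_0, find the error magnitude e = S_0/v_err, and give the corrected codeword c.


S = (10, 1, 10), error at position 2, error magnitude e = 7, c = [7, 6, 1, 0, 2].

Step 1: column multipliers v_i = (∏_{j≠i}(α_i − α_j))^{−1} mod 11.
  i = 1 (α = 2): (2−10)(2−6)(2−3)(2−9) = (−8)·(−4)·(−1)·(−7) = 224 ≡ 4, so v_1 = 4^{−1} = 3 (mod 11).
  i = 2 (α = 10): (10−2)(10−6)(10−3)(10−9) = 8·4·7·1 = 224 ≡ 4, so v_2 = 4^{−1} = 3 (mod 11).
  i = 3 (α = 6): (6−2)(6−10)(6−3)(6−9) = 4·(−4)·3·(−3) = 144 ≡ 1, so v_3 = 1^{−1} = 1 (mod 11).
  i = 4 (α = 3): (3−2)(3−10)(3−6)(3−9) = 1·(−7)·(−3)·(−6) = −126 ≡ 6, so v_4 = 6^{−1} = 2 (mod 11).
  i = 5 (α = 9): (9−2)(9−10)(9−6)(9−3) = 7·(−1)·3·6 = −126 ≡ 6, so v_5 = 6^{−1} = 2 (mod 11).
  v = [3, 3, 1, 2, 2].
Step 2: syndromes of r = [7, 2, 1, 0, 2] (all sums mod 11).
  S_0 = Σ v_i r_i = 3·7 + 3·2 + 1·1 + 2·0 + 2·2 = 32 ≡ 10.
  S_1 = Σ v_i α_i r_i = 3·2·7 + 3·10·2 + 1·6·1 + 2·3·0 + 2·9·2 = 144 ≡ 1.
  α_i^2 mod 11 = [4, 1, 3, 9, 4].
  S_2 = Σ v_i α_i^2 r_i = 3·4·7 + 3·1·2 + 1·3·1 + 2·9·0 + 2·4·2 = 109 ≡ 10.
  S = (10, 1, 10) ≠ 0, so r is not a codeword (an error is present).
Step 3: locate the error. For a single error e at position i, S_ℓ = v_i·e·α_i^ℓ, so α_err = S_1/S_0.
  S_0^{−1} = 10^{−1} = 10 (mod 11), so α_err = 1·10 = 10 ≡ 10 = α_2. Error position i = 2.
  Consistency check: S_2/S_1 = 10·1 = 10 ≡ 10 = α_err ✓ (single-error assumption holds).
Step 4: error magnitude e = S_0/v_2 = S_0·∏_{j≠2}(α_2 − α_j) = 10·4 = 40 ≡ 7 (mod 11).
Step 5: correct position 2: c_2 = r_2 − e = 2 − 7 ≡ 6 (mod 11). Hence c = [7, 6, 1, 0, 2].
  Check: interpolating c through the α_i gives m(x) = 10 + 4·x (degree < 2) with m(α_i) = c_i for every i, so c is indeed a codeword.


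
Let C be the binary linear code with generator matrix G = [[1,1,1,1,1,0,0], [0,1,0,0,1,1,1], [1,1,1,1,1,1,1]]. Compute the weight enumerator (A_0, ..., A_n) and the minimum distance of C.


Weight distribution: A_0 = 1, A_2 = 2, A_3 = 1, A_4 = 1, A_5 = 2, A_7 = 1. Minimum distance d = 2.

Enumerate all 2^3 = 8 messages m ∈ F_2^3.
For each, compute codeword c = mG in F_2^7, then tally its weight.
  m = 000 → c = 0000000, weight = 0.
  m = 100 → c = 1111100, weight = 5.
  m = 010 → c = 0100111, weight = 4.
  m = 110 → c = 1011011, weight = 5.
  m = 001 → c = 1111111, weight = 7.
  m = 101 → c = 0000011, weight = 2.
  m = 011 → c = 1011000, weight = 3.
  m = 111 → c = 0100100, weight = 2.
Tally weights:
  weight 0: 1 codewords.
  weight 2: 2 codewords.
  weight 3: 1 codewords.
  weight 4: 1 codewords.
  weight 5: 2 codewords.
  weight 7: 1 codewords.
Minimum distance d = smallest w > 0 with A_w > 0 = 2.
Sanity: Σ A_w = 8 = 2^3 = 8 ✓.


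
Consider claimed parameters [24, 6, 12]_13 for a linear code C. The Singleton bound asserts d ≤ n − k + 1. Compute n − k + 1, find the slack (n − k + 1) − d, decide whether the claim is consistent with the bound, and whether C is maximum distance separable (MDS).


Singleton RHS = n − k + 1 = 19, slack = 7, bound satisfied, not MDS.

Singleton bound: d ≤ n − k + 1.
Here n = 24, k = 6, so n − k + 1 = 19.
Given d = 12, check d ≤ 19: YES.
Slack = (n − k + 1) − d = 7.
The code is NOT MDS (slack = 7 > 0).
Description: the claimed parameters are [24, 6, 12]_13; such a code would be non-MDS.


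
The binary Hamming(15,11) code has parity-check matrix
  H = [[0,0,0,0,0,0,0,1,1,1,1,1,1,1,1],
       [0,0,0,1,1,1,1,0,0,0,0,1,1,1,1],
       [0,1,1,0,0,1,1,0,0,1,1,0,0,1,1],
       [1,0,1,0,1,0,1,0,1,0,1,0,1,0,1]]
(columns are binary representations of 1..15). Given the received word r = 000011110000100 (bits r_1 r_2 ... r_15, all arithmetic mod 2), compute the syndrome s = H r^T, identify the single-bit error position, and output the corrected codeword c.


s = (0, 0, 0, 1)^T, error position = 1, corrected codeword c = 100011110000100

Compute s = H r^T mod 2 one row at a time:
  s_1 = 1 + 0 + 0 + 0 + 0 + 1 + 0 + 0 = 2 ≡ 0 (mod 2).
  s_2 = 0 + 1 + 1 + 1 + 0 + 1 + 0 + 0 = 4 ≡ 0 (mod 2).
  s_3 = 0 + 0 + 1 + 1 + 0 + 0 + 0 + 0 = 2 ≡ 0 (mod 2).
  s_4 = 0 + 0 + 1 + 1 + 0 + 0 + 1 + 0 = 3 ≡ 1 (mod 2).
s = (0, 0, 0, 1)^T — this equals column 1 of H (binary 0001), so error is at position 1.
Correct: flip bit 1 of r = 000011110000100 to get c = 100011110000100.


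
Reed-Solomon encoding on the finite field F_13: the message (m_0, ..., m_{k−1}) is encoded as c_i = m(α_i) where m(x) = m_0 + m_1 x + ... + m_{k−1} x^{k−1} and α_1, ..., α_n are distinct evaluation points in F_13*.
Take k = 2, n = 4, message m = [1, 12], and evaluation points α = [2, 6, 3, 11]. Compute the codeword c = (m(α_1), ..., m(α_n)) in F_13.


c = [12, 8, 11, 3]

Message polynomial: m(x) = 1 + 12·x (mod 13).
For each evaluation point α_i, compute m(α_i) mod 13:
  α_1 = 2: Horner steps 12 → 12, so m(2) = 12.
  α_2 = 6: Horner steps 12 → 8, so m(6) = 8.
  α_3 = 3: Horner steps 12 → 11, so m(3) = 11.
  α_4 = 11: Horner steps 12 → 3, so m(11) = 3.
Codeword c = [12, 8, 11, 3] ∈ F_13^4.


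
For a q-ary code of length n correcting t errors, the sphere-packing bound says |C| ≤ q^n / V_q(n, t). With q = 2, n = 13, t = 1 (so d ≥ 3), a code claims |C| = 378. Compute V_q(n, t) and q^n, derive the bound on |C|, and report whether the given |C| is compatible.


V_q(n, t) = 14, q^n = 8192, Hamming bound = 585, |C| = 378 ≤ bound (satisfied).

Step 1: Compute V_q(n, t) = Σ_{j=0}^1 C(n, j) (q−1)^j.
  j = 0: C(13,0)·(1)^0 = 1·1 = 1.
  j = 1: C(13,1)·(1)^1 = 13·1 = 13.
  V_q(n, t) = 1 + 13 = 14.
Step 2: q^n = 2^13 = 8192.
Step 3: Hamming bound ⌊q^n / V_q(n,t)⌋ = ⌊8192/14⌋ = 585.
Step 4: Compare |C| = 378 to 585: satisfied.
The claimed |C| lies below the Hamming bound.


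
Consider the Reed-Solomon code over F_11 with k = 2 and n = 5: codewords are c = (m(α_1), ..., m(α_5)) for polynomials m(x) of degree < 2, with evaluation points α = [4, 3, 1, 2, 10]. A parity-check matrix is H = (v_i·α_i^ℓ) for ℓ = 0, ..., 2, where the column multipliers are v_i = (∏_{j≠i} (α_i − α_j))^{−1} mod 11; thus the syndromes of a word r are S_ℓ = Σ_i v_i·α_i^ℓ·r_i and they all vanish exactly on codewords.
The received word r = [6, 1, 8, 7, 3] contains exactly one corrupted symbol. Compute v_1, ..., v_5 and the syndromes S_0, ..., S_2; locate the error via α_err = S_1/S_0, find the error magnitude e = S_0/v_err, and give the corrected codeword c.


S = (5, 5, 5), error at position 3, error magnitude e = 6, c = [6, 1, 2, 7, 3].

Step 1: column multipliers v_i = (∏_{j≠i}(α_i − α_j))^{−1} mod 11.
  i = 1 (α = 4): (4−3)(4−1)(4−2)(4−10) = 1·3·2·(−6) = −36 ≡ 8, so v_1 = 8^{−1} = 7 (mod 11).
  i = 2 (α = 3): (3−4)(3−1)(3−2)(3−10) = (−1)·2·1·(−7) = 14 ≡ 3, so v_2 = 3^{−1} = 4 (mod 11).
  i = 3 (α = 1): (1−4)(1−3)(1−2)(1−10) = (−3)·(−2)·(−1)·(−9) = 54 ≡ 10, so v_3 = 10^{−1} = 10 (mod 11).
  i = 4 (α = 2): (2−4)(2−3)(2−1)(2−10) = (−2)·(−1)·1·(−8) = −16 ≡ 6, so v_4 = 6^{−1} = 2 (mod 11).
  i = 5 (α = 10): (10−4)(10−3)(10−1)(10−2) = 6·7·9·8 = 3024 ≡ 10, so v_5 = 10^{−1} = 10 (mod 11).
  v = [7, 4, 10, 2, 10].
Step 2: syndromes of r = [6, 1, 8, 7, 3] (all sums mod 11).
  S_0 = Σ v_i r_i = 7·6 + 4·1 + 10·8 + 2·7 + 10·3 = 170 ≡ 5.
  S_1 = Σ v_i α_i r_i = 7·4·6 + 4·3·1 + 10·1·8 + 2·2·7 + 10·10·3 = 588 ≡ 5.
  α_i^2 mod 11 = [5, 9, 1, 4, 1].
  S_2 = Σ v_i α_i^2 r_i = 7·5·6 + 4·9·1 + 10·1·8 + 2·4·7 + 10·1·3 = 412 ≡ 5.
  S = (5, 5, 5) ≠ 0, so r is not a codeword (an error is present).
Step 3: locate the error. For a single error e at position i, S_ℓ = v_i·e·α_i^ℓ, so α_err = S_1/S_0.
  S_0^{−1} = 5^{−1} = 9 (mod 11), so α_err = 5·9 = 45 ≡ 1 = α_3. Error position i = 3.
  Consistency check: S_2/S_1 = 5·9 = 45 ≡ 1 = α_err ✓ (single-error assumption holds).
Step 4: error magnitude e = S_0/v_3 = S_0·∏_{j≠3}(α_3 − α_j) = 5·10 = 50 ≡ 6 (mod 11).
Step 5: correct position 3: c_3 = r_3 − e = 8 − 6 ≡ 2 (mod 11). Hence c = [6, 1, 2, 7, 3].
  Check: interpolating c through the α_i gives m(x) = 8 + 5·x (degree < 2) with m(α_i) = c_i for every i, so c is indeed a codeword.


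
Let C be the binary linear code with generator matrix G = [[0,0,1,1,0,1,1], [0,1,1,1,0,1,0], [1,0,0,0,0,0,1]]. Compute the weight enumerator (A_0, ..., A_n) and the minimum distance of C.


Weight distribution: A_0 = 1, A_2 = 3, A_4 = 3, A_6 = 1. Minimum distance d = 2.

Enumerate all 2^3 = 8 messages m ∈ F_2^3.
For each, compute codeword c = mG in F_2^7, then tally its weight.
  m = 000 → c = 0000000, weight = 0.
  m = 100 → c = 0011011, weight = 4.
  m = 010 → c = 0111010, weight = 4.
  m = 110 → c = 0100001, weight = 2.
  m = 001 → c = 1000001, weight = 2.
  m = 101 → c = 1011010, weight = 4.
  m = 011 → c = 1111011, weight = 6.
  m = 111 → c = 1100000, weight = 2.
Tally weights:
  weight 0: 1 codewords.
  weight 2: 3 codewords.
  weight 4: 3 codewords.
  weight 6: 1 codewords.
Minimum distance d = smallest w > 0 with A_w > 0 = 2.
Sanity: Σ A_w = 8 = 2^3 = 8 ✓.


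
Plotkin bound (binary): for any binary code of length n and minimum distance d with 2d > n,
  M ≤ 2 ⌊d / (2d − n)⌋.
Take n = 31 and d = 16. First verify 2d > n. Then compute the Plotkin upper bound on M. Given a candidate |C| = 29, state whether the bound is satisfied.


Plotkin bound M ≤ 32; given |C| = 29 ≤ bound (satisfied).

Check applicability: 2d = 32, n = 31.
2d − n = 1 > 0, so Plotkin applies.
Compute d/(2d−n) = 16/1 ≈ 16.0000.
⌊d/(2d−n)⌋ = 16.
Plotkin bound: M ≤ 2·16 = 32.
Given |C| = 29, check: satisfied.
This |C| is below the Plotkin bound.


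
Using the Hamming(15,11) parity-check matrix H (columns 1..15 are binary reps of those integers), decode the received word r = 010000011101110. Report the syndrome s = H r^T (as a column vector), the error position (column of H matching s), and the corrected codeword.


s = (0, 1, 1, 0)^T, error position = 6, corrected codeword c = 010001011101110

Compute s = H r^T mod 2 one row at a time:
  s_1 = 1 + 1 + 1 + 0 + 1 + 1 + 1 + 0 = 6 ≡ 0 (mod 2).
  s_2 = 0 + 0 + 0 + 0 + 1 + 1 + 1 + 0 = 3 ≡ 1 (mod 2).
  s_3 = 1 + 0 + 0 + 0 + 1 + 0 + 1 + 0 = 3 ≡ 1 (mod 2).
  s_4 = 0 + 0 + 0 + 0 + 1 + 0 + 1 + 0 = 2 ≡ 0 (mod 2).
s = (0, 1, 1, 0)^T — this equals column 6 of H (binary 0110), so error is at position 6.
Correct: flip bit 6 of r = 010000011101110 to get c = 010001011101110.


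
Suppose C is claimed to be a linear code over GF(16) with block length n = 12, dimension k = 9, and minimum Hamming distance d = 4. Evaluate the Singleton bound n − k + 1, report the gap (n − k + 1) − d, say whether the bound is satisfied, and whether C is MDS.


Singleton RHS = n − k + 1 = 4, slack = 0, bound satisfied, MDS.

Singleton bound: d ≤ n − k + 1.
Here n = 12, k = 9, so n − k + 1 = 4.
Given d = 4, check d ≤ 4: YES.
Slack = (n − k + 1) − d = 0.
The code is MDS (slack = 0).
Description: the claimed parameters are [12, 9, 4]_16; such a code would be MDS (meets Singleton bound).


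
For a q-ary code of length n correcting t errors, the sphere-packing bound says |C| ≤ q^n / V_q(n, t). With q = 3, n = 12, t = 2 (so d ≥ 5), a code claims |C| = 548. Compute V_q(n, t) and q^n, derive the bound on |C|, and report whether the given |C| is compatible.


V_q(n, t) = 289, q^n = 531441, Hamming bound = 1838, |C| = 548 ≤ bound (satisfied).

Step 1: Compute V_q(n, t) = Σ_{j=0}^2 C(n, j) (q−1)^j.
  j = 0: C(12,0)·(2)^0 = 1·1 = 1.
  j = 1: C(12,1)·(2)^1 = 12·2 = 24.
  j = 2: C(12,2)·(2)^2 = 66·4 = 264.
  V_q(n, t) = 1 + 24 + 264 = 289.
Step 2: q^n = 3^12 = 531441.
Step 3: Hamming bound ⌊q^n / V_q(n,t)⌋ = ⌊531441/289⌋ = 1838.
Step 4: Compare |C| = 548 to 1838: satisfied.
The claimed |C| lies below the Hamming bound.


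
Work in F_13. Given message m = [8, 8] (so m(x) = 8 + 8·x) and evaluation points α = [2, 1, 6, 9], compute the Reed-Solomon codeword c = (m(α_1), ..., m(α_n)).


c = [11, 3, 4, 2]

Message polynomial: m(x) = 8 + 8·x (mod 13).
For each evaluation point α_i, compute m(α_i) mod 13:
  α_1 = 2: Horner steps 8 → 11, so m(2) = 11.
  α_2 = 1: Horner steps 8 → 3, so m(1) = 3.
  α_3 = 6: Horner steps 8 → 4, so m(6) = 4.
  α_4 = 9: Horner steps 8 → 2, so m(9) = 2.
Codeword c = [11, 3, 4, 2] ∈ F_13^4.
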